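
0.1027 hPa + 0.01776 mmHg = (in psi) 0.001833. Check: 1 hPa = 100 Pa, so 0.1027 hPa = 0.1027 * 100 = 10.27 Pa. 1 mmHg = 133.32237 Pa, so 0.01776 mmHg = 0.01776 * 133.32237 = 2.3678053 Pa. Sum: 10.27 + 2.3678053 = 12.637805 Pa. 1 psi = 6894.7573 Pa, so 12.637805 Pa = 12.637805 / 6894.7573 = 0.0018329587 psi ≈ 0.001833 psi (4 s.f.).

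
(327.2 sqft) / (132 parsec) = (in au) 1 sqft = 0.09290304 m^2, so 327.2 sqft = 327.2 * 0.09290304 = 30.397875 m^2. 1 parsec = 3.0856776e+16 m, so 132 parsec = 132 * 3.0856776e+16 = 4.0730944e+18 m. Combine: 30.397875 m^2 / 4.0730944e+18 m = 7.4630911e-18 m. 1 au = 1.4959787e+11 m, so 7.4630911e-18 m = 7.4630911e-18 / 1.4959787e+11 = 4.9887683e-29 au ≈ 4.989e-29 au (4 s.f.). Final answer: 4.989e-29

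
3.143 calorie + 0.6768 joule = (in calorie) 1 calorie = 4.184 J, so 3.143 calorie = 3.143 * 4.184 = 13.150312 J. 0.6768 joule = 0.6768 J. Sum: 13.150312 + 0.6768 = 13.827112 J. 1 calorie = 4.184 J, so 13.827112 J = 13.827112 / 4.184 = 3.3047591 calorie ≈ 3.305 calorie (4 s.f.). Final answer: 3.305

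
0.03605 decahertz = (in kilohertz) 1 decahertz = 10 Hz, so 0.03605 decahertz = 0.03605 * 10 = 0.3605 Hz. 1 kilohertz = 1000 Hz, so 0.3605 Hz = 0.3605 / 1000 = 0.0003605 kilohertz. Final answer: 0.0003605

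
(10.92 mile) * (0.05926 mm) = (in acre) 1 mile = 1609.344 m, so 10.92 mile = 10.92 * 1609.344 = 17574.036 m. 1 mm = 0.001 m, so 0.05926 mm = 0.05926 * 0.001 = 5.926e-05 m. Combine: 17574.036 m * 5.926e-05 m = 1.0414374 m^2. 1 acre = 4046.8564 m^2, so 1.0414374 m^2 = 1.0414374 / 4046.8564 = 0.00025734479 acre ≈ 0.0002573 acre (4 s.f.). Final answer: 0.0002573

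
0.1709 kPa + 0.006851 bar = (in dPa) 8560. Check: 1 kPa = 1000 Pa, so 0.1709 kPa = 0.1709 * 1000 = 170.9 Pa. 1 bar = 100000 Pa, so 0.006851 bar = 0.006851 * 100000 = 685.1 Pa. Sum: 170.9 + 685.1 = 856 Pa. 1 dPa = 0.1 Pa, so 856 Pa = 856 / 0.1 = 8560 dPa.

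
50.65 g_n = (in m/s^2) 496.7. Check: 1 g_n = 9.80665 m/s^2, so 50.65 g_n = 50.65 * 9.80665 = 496.70682 m/s^2. Result: 496.70682 m/s^2 ≈ 496.7 m/s^2 (4 s.f.).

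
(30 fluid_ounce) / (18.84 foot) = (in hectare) 1.545e-08. Check: 1 fluid_ounce = 2.957353e-05 m^3, so 30 fluid_ounce = 30 * 2.957353e-05 = 0.00088720589 m^3. 1 foot = 0.3048 m, so 18.84 foot = 18.84 * 0.3048 = 5.742432 m. Combine: 0.00088720589 m^3 / 5.742432 m = 0.00015450002 m^2. 1 hectare = 10000 m^2, so 0.00015450002 m^2 = 0.00015450002 / 10000 = 1.5450002e-08 hectare ≈ 1.545e-08 hectare (4 s.f.).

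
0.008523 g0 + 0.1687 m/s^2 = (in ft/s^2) 0.8277. Check: 1 g0 = 9.80665 m/s^2, so 0.008523 g0 = 0.008523 * 9.80665 = 0.083582078 m/s^2. 0.1687 m/s^2 is already in m/s^2. Sum: 0.083582078 + 0.1687 = 0.25228208 m/s^2. 1 ft/s^2 = 0.3048 m/s^2, so 0.25228208 m/s^2 = 0.25228208 / 0.3048 = 0.82769711 ft/s^2 ≈ 0.8277 ft/s^2 (4 s.f.).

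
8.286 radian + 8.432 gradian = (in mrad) 8.286 radian = 8.286 rad. 1 gradian = 0.015707963 rad, so 8.432 gradian = 8.432 * 0.015707963 = 0.13244955 rad. Sum: 8.286 + 0.13244955 = 8.4184495 rad. 1 mrad = 0.001 rad, so 8.4184495 rad = 8.4184495 / 0.001 = 8418.4495 mrad ≈ 8418 mrad (4 s.f.). Final answer: 8418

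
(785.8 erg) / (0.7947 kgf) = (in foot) 3.308e-05. Check: 1 erg = 1e-07 J, so 785.8 erg = 785.8 * 1e-07 = 7.858e-05 J. 1 kgf = 9.80665 N, so 0.7947 kgf = 0.7947 * 9.80665 = 7.7933448 N. Combine: 7.858e-05 J / 7.7933448 N = 1.0082962e-05 m. 1 foot = 0.3048 m, so 1.0082962e-05 m = 1.0082962e-05 / 0.3048 = 3.3080584e-05 foot ≈ 3.308e-05 foot (4 s.f.).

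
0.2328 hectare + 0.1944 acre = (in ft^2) 1 hectare = 10000 m^2, so 0.2328 hectare = 0.2328 * 10000 = 2328 m^2. 1 acre = 4046.8564 m^2, so 0.1944 acre = 0.1944 * 4046.8564 = 786.70889 m^2. Sum: 2328 + 786.70889 = 3114.7089 m^2. 1 ft^2 = 0.09290304 m^2, so 3114.7089 m^2 = 3114.7089 / 0.09290304 = 33526.447 ft^2 ≈ 3.353e+04 ft^2 (4 s.f.). Final answer: 3.353e+04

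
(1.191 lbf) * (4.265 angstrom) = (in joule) 1 lbf = 4.4482216 N, so 1.191 lbf = 1.191 * 4.4482216 = 5.2978319 N. 1 angstrom = 1e-10 m, so 4.265 angstrom = 4.265 * 1e-10 = 4.265e-10 m. Combine: 5.2978319 N * 4.265e-10 m = 2.2595253e-09 J. 2.2595253e-09 J = 2.2595253e-09 joule ≈ 2.26e-09 joule (4 s.f.). Final answer: 2.26e-09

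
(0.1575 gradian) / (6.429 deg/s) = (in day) 1 gradian = 0.015707963 rad, so 0.1575 gradian = 0.1575 * 0.015707963 = 0.0024740042 rad. 1 deg/s = 0.017453293 rad/s, so 6.429 deg/s = 6.429 * 0.017453293 = 0.11220722 rad/s. Combine: 0.0024740042 rad / 0.11220722 rad/s = 0.02204853 s. 1 day = 86400 s, so 0.02204853 s = 0.02204853 / 86400 = 2.5519132e-07 day ≈ 2.552e-07 day (4 s.f.). Final answer: 2.552e-07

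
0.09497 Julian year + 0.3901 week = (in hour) 1 Julian year = 31557600 s, so 0.09497 Julian year = 0.09497 * 31557600 = 2997025.3 s. 1 week = 604800 s, so 0.3901 week = 0.3901 * 604800 = 235932.48 s. Sum: 2997025.3 + 235932.48 = 3232957.8 s. 1 hour = 3600 s, so 3232957.8 s = 3232957.8 / 3600 = 898.04382 hour ≈ 898 hour (4 s.f.). Final answer: 898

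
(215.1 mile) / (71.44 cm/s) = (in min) 1 mile = 1609.344 m, so 215.1 mile = 215.1 * 1609.344 = 346169.89 m. 1 cm/s = 0.01 m/s, so 71.44 cm/s = 71.44 * 0.01 = 0.7144 m/s. Combine: 346169.89 m / 0.7144 m/s = 484560.32 s. 1 min = 60 s, so 484560.32 s = 484560.32 / 60 = 8076.0054 min ≈ 8076 min (4 s.f.). Final answer: 8076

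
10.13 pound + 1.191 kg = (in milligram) 1 pound = 0.45359237 kg, so 10.13 pound = 10.13 * 0.45359237 = 4.5948907 kg. 1.191 kg is already in kg. Sum: 4.5948907 + 1.191 = 5.7858907 kg. 1 milligram = 1e-06 kg, so 5.7858907 kg = 5.7858907 / 1e-06 = 5785890.7 milligram ≈ 5.786e+06 milligram (4 s.f.). Final answer: 5.786e+06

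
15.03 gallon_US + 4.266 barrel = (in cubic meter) 0.7351. Check: 1 gallon_US = 0.0037854118 m^3, so 15.03 gallon_US = 15.03 * 0.0037854118 = 0.056894739 m^3. 1 barrel = 0.15898729 m^3, so 4.266 barrel = 4.266 * 0.15898729 = 0.6782398 m^3. Sum: 0.056894739 + 0.6782398 = 0.73513454 m^3. 0.73513454 m^3 = 0.73513454 cubic meter ≈ 0.7351 cubic meter (4 s.f.).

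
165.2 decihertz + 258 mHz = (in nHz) 1.678e+10. Check: 1 decihertz = 0.1 Hz, so 165.2 decihertz = 165.2 * 0.1 = 16.52 Hz. 1 mHz = 0.001 Hz, so 258 mHz = 258 * 0.001 = 0.258 Hz. Sum: 16.52 + 0.258 = 16.778 Hz. 1 nHz = 1e-09 Hz, so 16.778 Hz = 16.778 / 1e-09 = 1.6778e+10 nHz ≈ 1.678e+10 nHz (4 s.f.).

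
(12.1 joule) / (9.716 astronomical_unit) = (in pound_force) 1.871e-12. Check: 12.1 joule = 12.1 J. 1 astronomical_unit = 1.4959787e+11 m, so 9.716 astronomical_unit = 9.716 * 1.4959787e+11 = 1.4534929e+12 m. Combine: 12.1 J / 1.4534929e+12 m = 8.324774e-12 N. 1 pound_force = 4.4482216 N, so 8.324774e-12 N = 8.324774e-12 / 4.4482216 = 1.8714836e-12 pound_force ≈ 1.871e-12 pound_force (4 s.f.).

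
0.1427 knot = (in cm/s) 1 knot = 0.51444444 m/s, so 0.1427 knot = 0.1427 * 0.51444444 = 0.073411222 m/s. 1 cm/s = 0.01 m/s, so 0.073411222 m/s = 0.073411222 / 0.01 = 7.3411222 cm/s ≈ 7.341 cm/s (4 s.f.). Final answer: 7.341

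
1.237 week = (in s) 7.481e+05. Check: 1 week = 604800 s, so 1.237 week = 1.237 * 604800 = 748137.6 s. Result: 748137.6 s ≈ 7.481e+05 s (4 s.f.).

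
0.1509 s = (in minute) 0.002515. Check: 1 minute = 60 s, so 0.1509 s = 0.1509 / 60 = 0.002515 minute.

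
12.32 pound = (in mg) 5.588e+06. Check: 1 pound = 0.45359237 kg, so 12.32 pound = 12.32 * 0.45359237 = 5.588258 kg. 1 mg = 1e-06 kg, so 5.588258 kg = 5.588258 / 1e-06 = 5588258 mg ≈ 5.588e+06 mg (4 s.f.).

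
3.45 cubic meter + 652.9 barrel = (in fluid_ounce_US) 3.627e+06. Check: 3.45 cubic meter = 3.45 m^3. 1 barrel = 0.15898729 m^3, so 652.9 barrel = 652.9 * 0.15898729 = 103.8028 m^3. Sum: 3.45 + 103.8028 = 107.2528 m^3. 1 fluid_ounce_US = 2.957353e-05 m^3, so 107.2528 m^3 = 107.2528 / 2.957353e-05 = 3626648.8 fluid_ounce_US ≈ 3.627e+06 fluid_ounce_US (4 s.f.).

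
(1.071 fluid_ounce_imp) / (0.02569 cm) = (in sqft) 1 fluid_ounce_imp = 2.8413063e-05 m^3, so 1.071 fluid_ounce_imp = 1.071 * 2.8413063e-05 = 3.043039e-05 m^3. 1 cm = 0.01 m, so 0.02569 cm = 0.02569 * 0.01 = 0.0002569 m. Combine: 3.043039e-05 m^3 / 0.0002569 m = 0.11845228 m^2. 1 sqft = 0.09290304 m^2, so 0.11845228 m^2 = 0.11845228 / 0.09290304 = 1.2750097 sqft ≈ 1.275 sqft (4 s.f.). Final answer: 1.275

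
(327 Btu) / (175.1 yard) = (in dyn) 2.155e+08. Check: 1 Btu = 1055.0559 J, so 327 Btu = 327 * 1055.0559 = 345003.26 J. 1 yard = 0.9144 m, so 175.1 yard = 175.1 * 0.9144 = 160.11144 m. Combine: 345003.26 J / 160.11144 m = 2154.7696 N. 1 dyn = 1e-05 N, so 2154.7696 N = 2154.7696 / 1e-05 = 2.1547696e+08 dyn ≈ 2.155e+08 dyn (4 s.f.).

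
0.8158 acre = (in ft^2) 1 acre = 4046.8564 m^2, so 0.8158 acre = 0.8158 * 4046.8564 = 3301.4255 m^2. 1 ft^2 = 0.09290304 m^2, so 3301.4255 m^2 = 3301.4255 / 0.09290304 = 35536.248 ft^2 ≈ 3.554e+04 ft^2 (4 s.f.). Final answer: 3.554e+04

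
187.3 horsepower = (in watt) 1.397e+05. Check: 1 horsepower = 745.69987 W, so 187.3 horsepower = 187.3 * 745.69987 = 139669.59 W. 139669.59 W = 139669.59 watt ≈ 1.397e+05 watt (4 s.f.).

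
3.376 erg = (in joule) 3.376e-07. Check: 1 erg = 1e-07 J, so 3.376 erg = 3.376 * 1e-07 = 3.376e-07 J. 3.376e-07 J = 3.376e-07 joule.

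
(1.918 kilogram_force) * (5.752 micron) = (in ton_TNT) 2.586e-14. Check: 1 kilogram_force = 9.80665 N, so 1.918 kilogram_force = 1.918 * 9.80665 = 18.809155 N. 1 micron = 1e-06 m, so 5.752 micron = 5.752 * 1e-06 = 5.752e-06 m. Combine: 18.809155 N * 5.752e-06 m = 0.00010819026 J. 1 ton_TNT = 4.184e+09 J, so 0.00010819026 J = 0.00010819026 / 4.184e+09 = 2.5858092e-14 ton_TNT ≈ 2.586e-14 ton_TNT (4 s.f.).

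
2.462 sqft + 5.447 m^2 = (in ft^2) 61.09. Check: 1 sqft = 0.09290304 m^2, so 2.462 sqft = 2.462 * 0.09290304 = 0.22872728 m^2. 5.447 m^2 is already in m^2. Sum: 0.22872728 + 5.447 = 5.6757273 m^2. 1 ft^2 = 0.09290304 m^2, so 5.6757273 m^2 = 5.6757273 / 0.09290304 = 61.09302 ft^2 ≈ 61.09 ft^2 (4 s.f.).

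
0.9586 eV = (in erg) 1.536e-12. Check: 1 eV = 1.6021766e-19 J, so 0.9586 eV = 0.9586 * 1.6021766e-19 = 1.5358465e-19 J. 1 erg = 1e-07 J, so 1.5358465e-19 J = 1.5358465e-19 / 1e-07 = 1.5358465e-12 erg ≈ 1.536e-12 erg (4 s.f.).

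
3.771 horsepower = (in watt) 1 horsepower = 745.69987 W, so 3.771 horsepower = 3.771 * 745.69987 = 2812.0342 W. 2812.0342 W = 2812.0342 watt ≈ 2812 watt (4 s.f.). Final answer: 2812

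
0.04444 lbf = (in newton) 0.1977. Check: 1 lbf = 4.4482216 N, so 0.04444 lbf = 0.04444 * 4.4482216 = 0.19767897 N. 0.19767897 N = 0.19767897 newton ≈ 0.1977 newton (4 s.f.).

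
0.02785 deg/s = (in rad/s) 1 deg/s = 0.017453293 rad/s, so 0.02785 deg/s = 0.02785 * 0.017453293 = 0.0004860742 rad/s. Result: 0.0004860742 rad/s ≈ 0.0004861 rad/s (4 s.f.). Final answer: 0.0004861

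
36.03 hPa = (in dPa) 3.603e+04. Check: 1 hPa = 100 Pa, so 36.03 hPa = 36.03 * 100 = 3603 Pa. 1 dPa = 0.1 Pa, so 3603 Pa = 3603 / 0.1 = 36030 dPa ≈ 3.603e+04 dPa (4 s.f.).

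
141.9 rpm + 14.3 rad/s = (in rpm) 1 rpm = 0.10471976 rad/s, so 141.9 rpm = 141.9 * 0.10471976 = 14.859733 rad/s. 14.3 rad/s is already in rad/s. Sum: 14.859733 + 14.3 = 29.159733 rad/s. 1 rpm = 0.10471976 rad/s, so 29.159733 rad/s = 29.159733 / 0.10471976 = 278.45494 rpm ≈ 278.5 rpm (4 s.f.). Final answer: 278.5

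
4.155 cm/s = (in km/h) 1 cm/s = 0.01 m/s, so 4.155 cm/s = 4.155 * 0.01 = 0.04155 m/s. 1 km/h = 0.27777778 m/s, so 0.04155 m/s = 0.04155 / 0.27777778 = 0.14958 km/h ≈ 0.1496 km/h (4 s.f.). Final answer: 0.1496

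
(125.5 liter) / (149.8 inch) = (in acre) 1 liter = 0.001 m^3, so 125.5 liter = 125.5 * 0.001 = 0.1255 m^3. 1 inch = 0.0254 m, so 149.8 inch = 149.8 * 0.0254 = 3.80492 m. Combine: 0.1255 m^3 / 3.80492 m = 0.032983611 m^2. 1 acre = 4046.8564 m^2, so 0.032983611 m^2 = 0.032983611 / 4046.8564 = 8.1504277e-06 acre ≈ 8.15e-06 acre (4 s.f.). Final answer: 8.15e-06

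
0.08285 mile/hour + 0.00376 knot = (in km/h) 0.1403. Check: 1 mile/hour = 0.44704 m/s, so 0.08285 mile/hour = 0.08285 * 0.44704 = 0.037037264 m/s. 1 knot = 0.51444444 m/s, so 0.00376 knot = 0.00376 * 0.51444444 = 0.0019343111 m/s. Sum: 0.037037264 + 0.0019343111 = 0.038971575 m/s. 1 km/h = 0.27777778 m/s, so 0.038971575 m/s = 0.038971575 / 0.27777778 = 0.14029767 km/h ≈ 0.1403 km/h (4 s.f.).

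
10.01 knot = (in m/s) 1 knot = 0.51444444 m/s, so 10.01 knot = 10.01 * 0.51444444 = 5.1495889 m/s. Result: 5.1495889 m/s ≈ 5.15 m/s (4 s.f.). Final answer: 5.15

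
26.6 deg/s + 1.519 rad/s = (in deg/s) 113.6. Check: 1 deg/s = 0.017453293 rad/s, so 26.6 deg/s = 26.6 * 0.017453293 = 0.46425758 rad/s. 1.519 rad/s is already in rad/s. Sum: 0.46425758 + 1.519 = 1.9832576 rad/s. 1 deg/s = 0.017453293 rad/s, so 1.9832576 rad/s = 1.9832576 / 0.017453293 = 113.63229 deg/s ≈ 113.6 deg/s (4 s.f.).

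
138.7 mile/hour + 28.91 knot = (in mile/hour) 1 mile/hour = 0.44704 m/s, so 138.7 mile/hour = 138.7 * 0.44704 = 62.004448 m/s. 1 knot = 0.51444444 m/s, so 28.91 knot = 28.91 * 0.51444444 = 14.872589 m/s. Sum: 62.004448 + 14.872589 = 76.877037 m/s. 1 mile/hour = 0.44704 m/s, so 76.877037 m/s = 76.877037 / 0.44704 = 171.96903 mile/hour ≈ 172 mile/hour (4 s.f.). Final answer: 172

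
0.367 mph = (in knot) 1 mph = 0.44704 m/s, so 0.367 mph = 0.367 * 0.44704 = 0.16406368 m/s. 1 knot = 0.51444444 m/s, so 0.16406368 m/s = 0.16406368 / 0.51444444 = 0.31891428 knot ≈ 0.3189 knot (4 s.f.). Final answer: 0.3189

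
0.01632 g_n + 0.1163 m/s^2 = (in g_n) 1 g_n = 9.80665 m/s^2, so 0.01632 g_n = 0.01632 * 9.80665 = 0.16004453 m/s^2. 0.1163 m/s^2 is already in m/s^2. Sum: 0.16004453 + 0.1163 = 0.27634453 m/s^2. 1 g_n = 9.80665 m/s^2, so 0.27634453 m/s^2 = 0.27634453 / 9.80665 = 0.0281793 g_n ≈ 0.02818 g_n (4 s.f.). Final answer: 0.02818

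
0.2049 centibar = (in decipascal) 1 centibar = 1000 Pa, so 0.2049 centibar = 0.2049 * 1000 = 204.9 Pa. 1 decipascal = 0.1 Pa, so 204.9 Pa = 204.9 / 0.1 = 2049 decipascal. Final answer: 2049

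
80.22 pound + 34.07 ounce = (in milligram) 1 pound = 0.45359237 kg, so 80.22 pound = 80.22 * 0.45359237 = 36.38718 kg. 1 ounce = 0.028349523 kg, so 34.07 ounce = 34.07 * 0.028349523 = 0.96586825 kg. Sum: 36.38718 + 0.96586825 = 37.353048 kg. 1 milligram = 1e-06 kg, so 37.353048 kg = 37.353048 / 1e-06 = 37353048 milligram ≈ 3.735e+07 milligram (4 s.f.). Final answer: 3.735e+07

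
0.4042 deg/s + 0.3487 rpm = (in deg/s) 1 deg/s = 0.017453293 rad/s, so 0.4042 deg/s = 0.4042 * 0.017453293 = 0.0070546208 rad/s. 1 rpm = 0.10471976 rad/s, so 0.3487 rpm = 0.3487 * 0.10471976 = 0.036515779 rad/s. Sum: 0.0070546208 + 0.036515779 = 0.043570399 rad/s. 1 deg/s = 0.017453293 rad/s, so 0.043570399 rad/s = 0.043570399 / 0.017453293 = 2.4964 deg/s ≈ 2.496 deg/s (4 s.f.). Final answer: 2.496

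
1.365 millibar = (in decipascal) 1 millibar = 100 Pa, so 1.365 millibar = 1.365 * 100 = 136.5 Pa. 1 decipascal = 0.1 Pa, so 136.5 Pa = 136.5 / 0.1 = 1365 decipascal. Final answer: 1365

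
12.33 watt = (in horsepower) 12.33 watt = 12.33 W. 1 horsepower = 745.69987 W, so 12.33 W = 12.33 / 745.69987 = 0.016534802 horsepower ≈ 0.01653 horsepower (4 s.f.). Final answer: 0.01653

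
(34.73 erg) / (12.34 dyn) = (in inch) 1 erg = 1e-07 J, so 34.73 erg = 34.73 * 1e-07 = 3.473e-06 J. 1 dyn = 1e-05 N, so 12.34 dyn = 12.34 * 1e-05 = 0.0001234 N. Combine: 3.473e-06 J / 0.0001234 N = 0.028144246 m. 1 inch = 0.0254 m, so 0.028144246 m = 0.028144246 / 0.0254 = 1.1080412 inch ≈ 1.108 inch (4 s.f.). Final answer: 1.108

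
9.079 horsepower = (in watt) 6770. Check: 1 horsepower = 745.69987 W, so 9.079 horsepower = 9.079 * 745.69987 = 6770.2091 W. 6770.2091 W = 6770.2091 watt ≈ 6770 watt (4 s.f.).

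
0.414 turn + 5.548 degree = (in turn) 1 turn = 6.2831853 rad, so 0.414 turn = 0.414 * 6.2831853 = 2.6012387 rad. 1 degree = 0.017453293 rad, so 5.548 degree = 5.548 * 0.017453293 = 0.096830867 rad. Sum: 2.6012387 + 0.096830867 = 2.6980696 rad. 1 turn = 6.2831853 rad, so 2.6980696 rad = 2.6980696 / 6.2831853 = 0.42941111 turn ≈ 0.4294 turn (4 s.f.). Final answer: 0.4294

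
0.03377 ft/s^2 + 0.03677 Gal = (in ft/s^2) 0.03498. Check: 1 ft/s^2 = 0.3048 m/s^2, so 0.03377 ft/s^2 = 0.03377 * 0.3048 = 0.010293096 m/s^2. 1 Gal = 0.01 m/s^2, so 0.03677 Gal = 0.03677 * 0.01 = 0.0003677 m/s^2. Sum: 0.010293096 + 0.0003677 = 0.010660796 m/s^2. 1 ft/s^2 = 0.3048 m/s^2, so 0.010660796 m/s^2 = 0.010660796 / 0.3048 = 0.034976365 ft/s^2 ≈ 0.03498 ft/s^2 (4 s.f.).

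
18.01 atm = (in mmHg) 1.369e+04. Check: 1 atm = 101325 Pa, so 18.01 atm = 18.01 * 101325 = 1824863.3 Pa. 1 mmHg = 133.32237 Pa, so 1824863.3 Pa = 1824863.3 / 133.32237 = 13687.6 mmHg ≈ 1.369e+04 mmHg (4 s.f.).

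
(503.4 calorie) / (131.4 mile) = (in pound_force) 0.002239. Check: 1 calorie = 4.184 J, so 503.4 calorie = 503.4 * 4.184 = 2106.2256 J. 1 mile = 1609.344 m, so 131.4 mile = 131.4 * 1609.344 = 211467.8 m. Combine: 2106.2256 J / 211467.8 m = 0.0099600298 N. 1 pound_force = 4.4482216 N, so 0.0099600298 N = 0.0099600298 / 4.4482216 = 0.0022391038 pound_force ≈ 0.002239 pound_force (4 s.f.).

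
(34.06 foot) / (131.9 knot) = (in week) 2.53e-07. Check: 1 foot = 0.3048 m, so 34.06 foot = 34.06 * 0.3048 = 10.381488 m. 1 knot = 0.51444444 m/s, so 131.9 knot = 131.9 * 0.51444444 = 67.855222 m/s. Combine: 10.381488 m / 67.855222 m/s = 0.15299468 s. 1 week = 604800 s, so 0.15299468 s = 0.15299468 / 604800 = 2.5296739e-07 week ≈ 2.53e-07 week (4 s.f.).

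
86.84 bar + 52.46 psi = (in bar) 90.46. Check: 1 bar = 100000 Pa, so 86.84 bar = 86.84 * 100000 = 8684000 Pa. 1 psi = 6894.7573 Pa, so 52.46 psi = 52.46 * 6894.7573 = 361698.97 Pa. Sum: 8684000 + 361698.97 = 9045699 Pa. 1 bar = 100000 Pa, so 9045699 Pa = 9045699 / 100000 = 90.45699 bar ≈ 90.46 bar (4 s.f.).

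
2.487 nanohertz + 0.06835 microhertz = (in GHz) 1 nanohertz = 1e-09 Hz, so 2.487 nanohertz = 2.487 * 1e-09 = 2.487e-09 Hz. 1 microhertz = 1e-06 Hz, so 0.06835 microhertz = 0.06835 * 1e-06 = 6.835e-08 Hz. Sum: 2.487e-09 + 6.835e-08 = 7.0837e-08 Hz. 1 GHz = 1e+09 Hz, so 7.0837e-08 Hz = 7.0837e-08 / 1e+09 = 7.0837e-17 GHz ≈ 7.084e-17 GHz (4 s.f.). Final answer: 7.084e-17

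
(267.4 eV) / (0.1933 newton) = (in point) 1 eV = 1.6021766e-19 J, so 267.4 eV = 267.4 * 1.6021766e-19 = 4.2842203e-17 J. 0.1933 newton = 0.1933 N. Combine: 4.2842203e-17 J / 0.1933 N = 2.2163582e-16 m. 1 point = 0.00035277778 m, so 2.2163582e-16 m = 2.2163582e-16 / 0.00035277778 = 6.2825901e-13 point ≈ 6.283e-13 point (4 s.f.). Final answer: 6.283e-13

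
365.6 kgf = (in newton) 1 kgf = 9.80665 N, so 365.6 kgf = 365.6 * 9.80665 = 3585.3112 N. 3585.3112 N = 3585.3112 newton ≈ 3585 newton (4 s.f.). Final answer: 3585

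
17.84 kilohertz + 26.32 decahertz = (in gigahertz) 1 kilohertz = 1000 Hz, so 17.84 kilohertz = 17.84 * 1000 = 17840 Hz. 1 decahertz = 10 Hz, so 26.32 decahertz = 26.32 * 10 = 263.2 Hz. Sum: 17840 + 263.2 = 18103.2 Hz. 1 gigahertz = 1e+09 Hz, so 18103.2 Hz = 18103.2 / 1e+09 = 1.81032e-05 gigahertz ≈ 1.81e-05 gigahertz (4 s.f.). Final answer: 1.81e-05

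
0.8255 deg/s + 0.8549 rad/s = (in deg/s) 1 deg/s = 0.017453293 rad/s, so 0.8255 deg/s = 0.8255 * 0.017453293 = 0.014407693 rad/s. 0.8549 rad/s is already in rad/s. Sum: 0.014407693 + 0.8549 = 0.86930769 rad/s. 1 deg/s = 0.017453293 rad/s, so 0.86930769 rad/s = 0.86930769 / 0.017453293 = 49.807662 deg/s ≈ 49.81 deg/s (4 s.f.). Final answer: 49.81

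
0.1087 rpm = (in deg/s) 0.6522. Check: 1 rpm = 0.10471976 rad/s, so 0.1087 rpm = 0.1087 * 0.10471976 = 0.011383037 rad/s. 1 deg/s = 0.017453293 rad/s, so 0.011383037 rad/s = 0.011383037 / 0.017453293 = 0.6522 deg/s.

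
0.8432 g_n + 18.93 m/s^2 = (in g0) 2.774. Check: 1 g_n = 9.80665 m/s^2, so 0.8432 g_n = 0.8432 * 9.80665 = 8.2689673 m/s^2. 18.93 m/s^2 is already in m/s^2. Sum: 8.2689673 + 18.93 = 27.198967 m/s^2. 1 g0 = 9.80665 m/s^2, so 27.198967 m/s^2 = 27.198967 / 9.80665 = 2.7735228 g0 ≈ 2.774 g0 (4 s.f.).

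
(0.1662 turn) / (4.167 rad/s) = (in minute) 0.004177. Check: 1 turn = 6.2831853 rad, so 0.1662 turn = 0.1662 * 6.2831853 = 1.0442654 rad. 4.167 rad/s is already in rad/s. Combine: 1.0442654 rad / 4.167 rad/s = 0.25060365 s. 1 minute = 60 s, so 0.25060365 s = 0.25060365 / 60 = 0.0041767275 minute ≈ 0.004177 minute (4 s.f.).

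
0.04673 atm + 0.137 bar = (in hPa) 184.3. Check: 1 atm = 101325 Pa, so 0.04673 atm = 0.04673 * 101325 = 4734.9173 Pa. 1 bar = 100000 Pa, so 0.137 bar = 0.137 * 100000 = 13700 Pa. Sum: 4734.9173 + 13700 = 18434.917 Pa. 1 hPa = 100 Pa, so 18434.917 Pa = 18434.917 / 100 = 184.34917 hPa ≈ 184.3 hPa (4 s.f.).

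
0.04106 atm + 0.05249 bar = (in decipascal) 9.409e+04. Check: 1 atm = 101325 Pa, so 0.04106 atm = 0.04106 * 101325 = 4160.4045 Pa. 1 bar = 100000 Pa, so 0.05249 bar = 0.05249 * 100000 = 5249 Pa. Sum: 4160.4045 + 5249 = 9409.4045 Pa. 1 decipascal = 0.1 Pa, so 9409.4045 Pa = 9409.4045 / 0.1 = 94094.045 decipascal ≈ 9.409e+04 decipascal (4 s.f.).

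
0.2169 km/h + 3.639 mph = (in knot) 1 km/h = 0.27777778 m/s, so 0.2169 km/h = 0.2169 * 0.27777778 = 0.06025 m/s. 1 mph = 0.44704 m/s, so 3.639 mph = 3.639 * 0.44704 = 1.6267786 m/s. Sum: 0.06025 + 1.6267786 = 1.6870286 m/s. 1 knot = 0.51444444 m/s, so 1.6870286 m/s = 1.6870286 / 0.51444444 = 3.2793212 knot ≈ 3.279 knot (4 s.f.). Final answer: 3.279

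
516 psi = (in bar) 1 psi = 6894.7573 Pa, so 516 psi = 516 * 6894.7573 = 3557694.8 Pa. 1 bar = 100000 Pa, so 3557694.8 Pa = 3557694.8 / 100000 = 35.576948 bar ≈ 35.58 bar (4 s.f.). Final answer: 35.58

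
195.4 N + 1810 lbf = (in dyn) 8.247e+08. Check: 195.4 N is already in N. 1 lbf = 4.4482216 N, so 1810 lbf = 1810 * 4.4482216 = 8051.2811 N. Sum: 195.4 + 8051.2811 = 8246.6811 N. 1 dyn = 1e-05 N, so 8246.6811 N = 8246.6811 / 1e-05 = 8.2466811e+08 dyn ≈ 8.247e+08 dyn (4 s.f.).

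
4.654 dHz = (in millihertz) 465.4. Check: 1 dHz = 0.1 Hz, so 4.654 dHz = 4.654 * 0.1 = 0.4654 Hz. 1 millihertz = 0.001 Hz, so 0.4654 Hz = 0.4654 / 0.001 = 465.4 millihertz.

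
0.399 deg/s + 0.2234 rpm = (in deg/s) 1.739. Check: 1 deg/s = 0.017453293 rad/s, so 0.399 deg/s = 0.399 * 0.017453293 = 0.0069638637 rad/s. 1 rpm = 0.10471976 rad/s, so 0.2234 rpm = 0.2234 * 0.10471976 = 0.023394393 rad/s. Sum: 0.0069638637 + 0.023394393 = 0.030358257 rad/s. 1 deg/s = 0.017453293 rad/s, so 0.030358257 rad/s = 0.030358257 / 0.017453293 = 1.7394 deg/s ≈ 1.739 deg/s (4 s.f.).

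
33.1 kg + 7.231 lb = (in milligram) 3.638e+07. Check: 33.1 kg is already in kg. 1 lb = 0.45359237 kg, so 7.231 lb = 7.231 * 0.45359237 = 3.2799264 kg. Sum: 33.1 + 3.2799264 = 36.379926 kg. 1 milligram = 1e-06 kg, so 36.379926 kg = 36.379926 / 1e-06 = 36379926 milligram ≈ 3.638e+07 milligram (4 s.f.).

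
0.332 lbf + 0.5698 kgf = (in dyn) 7.065e+05. Check: 1 lbf = 4.4482216 N, so 0.332 lbf = 0.332 * 4.4482216 = 1.4768096 N. 1 kgf = 9.80665 N, so 0.5698 kgf = 0.5698 * 9.80665 = 5.5878292 N. Sum: 1.4768096 + 5.5878292 = 7.0646387 N. 1 dyn = 1e-05 N, so 7.0646387 N = 7.0646387 / 1e-05 = 706463.87 dyn ≈ 7.065e+05 dyn (4 s.f.).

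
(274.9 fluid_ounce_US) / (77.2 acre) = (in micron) 0.02602. Check: 1 fluid_ounce_US = 2.957353e-05 m^3, so 274.9 fluid_ounce_US = 274.9 * 2.957353e-05 = 0.0081297633 m^3. 1 acre = 4046.8564 m^2, so 77.2 acre = 77.2 * 4046.8564 = 312417.32 m^2. Combine: 0.0081297633 m^3 / 312417.32 m^2 = 2.6022128e-08 m. 1 micron = 1e-06 m, so 2.6022128e-08 m = 2.6022128e-08 / 1e-06 = 0.026022128 micron ≈ 0.02602 micron (4 s.f.).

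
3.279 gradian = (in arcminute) 1 gradian = 0.015707963 rad, so 3.279 gradian = 3.279 * 0.015707963 = 0.051506412 rad. 1 arcminute = 0.00029088821 rad, so 0.051506412 rad = 0.051506412 / 0.00029088821 = 177.066 arcminute ≈ 177.1 arcminute (4 s.f.). Final answer: 177.1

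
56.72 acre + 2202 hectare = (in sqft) 2.395e+08. Check: 1 acre = 4046.8564 m^2, so 56.72 acre = 56.72 * 4046.8564 = 229537.7 m^2. 1 hectare = 10000 m^2, so 2202 hectare = 2202 * 10000 = 22020000 m^2. Sum: 229537.7 + 22020000 = 22249538 m^2. 1 sqft = 0.09290304 m^2, so 22249538 m^2 = 22249538 / 0.09290304 = 2.3949203e+08 sqft ≈ 2.395e+08 sqft (4 s.f.).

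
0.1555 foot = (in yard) 1 foot = 0.3048 m, so 0.1555 foot = 0.1555 * 0.3048 = 0.0473964 m. 1 yard = 0.9144 m, so 0.0473964 m = 0.0473964 / 0.9144 = 0.051833333 yard ≈ 0.05183 yard (4 s.f.). Final answer: 0.05183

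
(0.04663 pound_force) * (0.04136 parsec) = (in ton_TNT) 1 pound_force = 4.4482216 N, so 0.04663 pound_force = 0.04663 * 4.4482216 = 0.20742057 N. 1 parsec = 3.0856776e+16 m, so 0.04136 parsec = 0.04136 * 3.0856776e+16 = 1.2762362e+15 m. Combine: 0.20742057 N * 1.2762362e+15 m = 2.6471765e+14 J. 1 ton_TNT = 4.184e+09 J, so 2.6471765e+14 J = 2.6471765e+14 / 4.184e+09 = 63269.038 ton_TNT ≈ 6.327e+04 ton_TNT (4 s.f.). Final answer: 6.327e+04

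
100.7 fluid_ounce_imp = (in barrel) 0.018. Check: 1 fluid_ounce_imp = 2.8413063e-05 m^3, so 100.7 fluid_ounce_imp = 100.7 * 2.8413063e-05 = 0.0028611954 m^3. 1 barrel = 0.15898729 m^3, so 0.0028611954 m^3 = 0.0028611954 / 0.15898729 = 0.017996378 barrel ≈ 0.018 barrel (4 s.f.).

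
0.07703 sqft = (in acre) 1 sqft = 0.09290304 m^2, so 0.07703 sqft = 0.07703 * 0.09290304 = 0.0071563212 m^2. 1 acre = 4046.8564 m^2, so 0.0071563212 m^2 = 0.0071563212 / 4046.8564 = 1.7683655e-06 acre ≈ 1.768e-06 acre (4 s.f.). Final answer: 1.768e-06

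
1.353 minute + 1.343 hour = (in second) 1 minute = 60 s, so 1.353 minute = 1.353 * 60 = 81.18 s. 1 hour = 3600 s, so 1.343 hour = 1.343 * 3600 = 4834.8 s. Sum: 81.18 + 4834.8 = 4915.98 s. 4915.98 s = 4915.98 second ≈ 4916 second (4 s.f.). Final answer: 4916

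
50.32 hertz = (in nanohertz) 5.032e+10. Check: 50.32 hertz = 50.32 Hz. 1 nanohertz = 1e-09 Hz, so 50.32 Hz = 50.32 / 1e-09 = 5.032e+10 nanohertz.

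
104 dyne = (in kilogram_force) 0.0001061. Check: 1 dyne = 1e-05 N, so 104 dyne = 104 * 1e-05 = 0.00104 N. 1 kilogram_force = 9.80665 N, so 0.00104 N = 0.00104 / 9.80665 = 0.00010605049 kilogram_force ≈ 0.0001061 kilogram_force (4 s.f.).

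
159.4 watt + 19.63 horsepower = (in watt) 1.48e+04. Check: 159.4 watt = 159.4 W. 1 horsepower = 745.69987 W, so 19.63 horsepower = 19.63 * 745.69987 = 14638.088 W. Sum: 159.4 + 14638.088 = 14797.488 W. 14797.488 W = 14797.488 watt ≈ 1.48e+04 watt (4 s.f.).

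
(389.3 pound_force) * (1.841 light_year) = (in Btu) 1 pound_force = 4.4482216 N, so 389.3 pound_force = 389.3 * 4.4482216 = 1731.6927 N. 1 light_year = 9.4607305e+15 m, so 1.841 light_year = 1.841 * 9.4607305e+15 = 1.7417205e+16 m. Combine: 1731.6927 N * 1.7417205e+16 m = 3.0161246e+19 J. 1 Btu = 1055.0559 J, so 3.0161246e+19 J = 3.0161246e+19 / 1055.0559 = 2.8587345e+16 Btu ≈ 2.859e+16 Btu (4 s.f.). Final answer: 2.859e+16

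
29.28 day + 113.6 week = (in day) 824.5. Check: 1 day = 86400 s, so 29.28 day = 29.28 * 86400 = 2529792 s. 1 week = 604800 s, so 113.6 week = 113.6 * 604800 = 68705280 s. Sum: 2529792 + 68705280 = 71235072 s. 1 day = 86400 s, so 71235072 s = 71235072 / 86400 = 824.48 day ≈ 824.5 day (4 s.f.).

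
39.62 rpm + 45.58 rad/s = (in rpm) 1 rpm = 0.10471976 rad/s, so 39.62 rpm = 39.62 * 0.10471976 = 4.1489967 rad/s. 45.58 rad/s is already in rad/s. Sum: 4.1489967 + 45.58 = 49.728997 rad/s. 1 rpm = 0.10471976 rad/s, so 49.728997 rad/s = 49.728997 / 0.10471976 = 474.87694 rpm ≈ 474.9 rpm (4 s.f.). Final answer: 474.9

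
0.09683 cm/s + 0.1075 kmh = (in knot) 0.05993. Check: 1 cm/s = 0.01 m/s, so 0.09683 cm/s = 0.09683 * 0.01 = 0.0009683 m/s. 1 kmh = 0.27777778 m/s, so 0.1075 kmh = 0.1075 * 0.27777778 = 0.029861111 m/s. Sum: 0.0009683 + 0.029861111 = 0.030829411 m/s. 1 knot = 0.51444444 m/s, so 0.030829411 m/s = 0.030829411 / 0.51444444 = 0.059927581 knot ≈ 0.05993 knot (4 s.f.).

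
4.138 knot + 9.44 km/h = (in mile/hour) 10.63. Check: 1 knot = 0.51444444 m/s, so 4.138 knot = 4.138 * 0.51444444 = 2.1287711 m/s. 1 km/h = 0.27777778 m/s, so 9.44 km/h = 9.44 * 0.27777778 = 2.6222222 m/s. Sum: 2.1287711 + 2.6222222 = 4.7509933 m/s. 1 mile/hour = 0.44704 m/s, so 4.7509933 m/s = 4.7509933 / 0.44704 = 10.627669 mile/hour ≈ 10.63 mile/hour (4 s.f.).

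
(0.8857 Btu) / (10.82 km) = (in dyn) 8636. Check: 1 Btu = 1055.0559 J, so 0.8857 Btu = 0.8857 * 1055.0559 = 934.46297 J. 1 km = 1000 m, so 10.82 km = 10.82 * 1000 = 10820 m. Combine: 934.46297 J / 10820 m = 0.086364415 N. 1 dyn = 1e-05 N, so 0.086364415 N = 0.086364415 / 1e-05 = 8636.4415 dyn ≈ 8636 dyn (4 s.f.).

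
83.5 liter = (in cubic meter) 0.0835. Check: 1 liter = 0.001 m^3, so 83.5 liter = 83.5 * 0.001 = 0.0835 m^3. 0.0835 m^3 = 0.0835 cubic meter.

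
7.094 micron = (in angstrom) 7.094e+04. Check: 1 micron = 1e-06 m, so 7.094 micron = 7.094 * 1e-06 = 7.094e-06 m. 1 angstrom = 1e-10 m, so 7.094e-06 m = 7.094e-06 / 1e-10 = 70940 angstrom ≈ 7.094e+04 angstrom (4 s.f.).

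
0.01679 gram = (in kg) 1 gram = 0.001 kg, so 0.01679 gram = 0.01679 * 0.001 = 1.679e-05 kg. Result: 1.679e-05 kg. Final answer: 1.679e-05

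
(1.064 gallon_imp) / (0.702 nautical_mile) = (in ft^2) 4.005e-05. Check: 1 gallon_imp = 0.00454609 m^3, so 1.064 gallon_imp = 1.064 * 0.00454609 = 0.0048370398 m^3. 1 nautical_mile = 1852 m, so 0.702 nautical_mile = 0.702 * 1852 = 1300.104 m. Combine: 0.0048370398 m^3 / 1300.104 m = 3.7205022e-06 m^2. 1 ft^2 = 0.09290304 m^2, so 3.7205022e-06 m^2 = 3.7205022e-06 / 0.09290304 = 4.0047152e-05 ft^2 ≈ 4.005e-05 ft^2 (4 s.f.).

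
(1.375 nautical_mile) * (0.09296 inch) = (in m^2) 1 nautical_mile = 1852 m, so 1.375 nautical_mile = 1.375 * 1852 = 2546.5 m. 1 inch = 0.0254 m, so 0.09296 inch = 0.09296 * 0.0254 = 0.002361184 m. Combine: 2546.5 m * 0.002361184 m = 6.0127551 m^2. Result: 6.0127551 m^2 ≈ 6.013 m^2 (4 s.f.). Final answer: 6.013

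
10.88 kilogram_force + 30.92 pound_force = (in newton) 1 kilogram_force = 9.80665 N, so 10.88 kilogram_force = 10.88 * 9.80665 = 106.69635 N. 1 pound_force = 4.4482216 N, so 30.92 pound_force = 30.92 * 4.4482216 = 137.53901 N. Sum: 106.69635 + 137.53901 = 244.23536 N. 244.23536 N = 244.23536 newton ≈ 244.2 newton (4 s.f.). Final answer: 244.2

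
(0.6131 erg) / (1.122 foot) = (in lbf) 1 erg = 1e-07 J, so 0.6131 erg = 0.6131 * 1e-07 = 6.131e-08 J. 1 foot = 0.3048 m, so 1.122 foot = 1.122 * 0.3048 = 0.3419856 m. Combine: 6.131e-08 J / 0.3419856 m = 1.7927655e-07 N. 1 lbf = 4.4482216 N, so 1.7927655e-07 N = 1.7927655e-07 / 4.4482216 = 4.0302973e-08 lbf ≈ 4.03e-08 lbf (4 s.f.). Final answer: 4.03e-08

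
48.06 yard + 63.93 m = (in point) 3.058e+05. Check: 1 yard = 0.9144 m, so 48.06 yard = 48.06 * 0.9144 = 43.946064 m. 63.93 m is already in m. Sum: 43.946064 + 63.93 = 107.87606 m. 1 point = 0.00035277778 m, so 107.87606 m = 107.87606 / 0.00035277778 = 305790.42 point ≈ 3.058e+05 point (4 s.f.).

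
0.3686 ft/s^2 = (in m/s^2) 0.1123. Check: 1 ft/s^2 = 0.3048 m/s^2, so 0.3686 ft/s^2 = 0.3686 * 0.3048 = 0.11234928 m/s^2. Result: 0.11234928 m/s^2 ≈ 0.1123 m/s^2 (4 s.f.).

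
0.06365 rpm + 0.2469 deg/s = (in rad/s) 0.01097. Check: 1 rpm = 0.10471976 rad/s, so 0.06365 rpm = 0.06365 * 0.10471976 = 0.0066654124 rad/s. 1 deg/s = 0.017453293 rad/s, so 0.2469 deg/s = 0.2469 * 0.017453293 = 0.0043092179 rad/s. Sum: 0.0066654124 + 0.0043092179 = 0.01097463 rad/s. Result: 0.01097463 rad/s ≈ 0.01097 rad/s (4 s.f.).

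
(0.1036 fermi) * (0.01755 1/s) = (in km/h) 6.545e-18. Check: 1 fermi = 1e-15 m, so 0.1036 fermi = 0.1036 * 1e-15 = 1.036e-16 m. 0.01755 1/s = 0.01755 Hz. Combine: 1.036e-16 m * 0.01755 Hz = 1.81818e-18 m/s. 1 km/h = 0.27777778 m/s, so 1.81818e-18 m/s = 1.81818e-18 / 0.27777778 = 6.545448e-18 km/h ≈ 6.545e-18 km/h (4 s.f.).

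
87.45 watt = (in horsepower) 0.1173. Check: 87.45 watt = 87.45 W. 1 horsepower = 745.69987 W, so 87.45 W = 87.45 / 745.69987 = 0.11727238 horsepower ≈ 0.1173 horsepower (4 s.f.).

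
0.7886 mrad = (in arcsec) 1 mrad = 0.001 rad, so 0.7886 mrad = 0.7886 * 0.001 = 0.0007886 rad. 1 arcsec = 4.8481368e-06 rad, so 0.0007886 rad = 0.0007886 / 4.8481368e-06 = 162.66043 arcsec ≈ 162.7 arcsec (4 s.f.). Final answer: 162.7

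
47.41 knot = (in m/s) 1 knot = 0.51444444 m/s, so 47.41 knot = 47.41 * 0.51444444 = 24.389811 m/s. Result: 24.389811 m/s ≈ 24.39 m/s (4 s.f.). Final answer: 24.39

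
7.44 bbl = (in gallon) 312.5. Check: 1 bbl = 0.15898729 m^3, so 7.44 bbl = 7.44 * 0.15898729 = 1.1828655 m^3. 1 gallon = 0.0037854118 m^3, so 1.1828655 m^3 = 1.1828655 / 0.0037854118 = 312.48 gallon ≈ 312.5 gallon (4 s.f.).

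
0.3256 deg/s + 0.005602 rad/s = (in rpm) 0.1078. Check: 1 deg/s = 0.017453293 rad/s, so 0.3256 deg/s = 0.3256 * 0.017453293 = 0.005682792 rad/s. 0.005602 rad/s is already in rad/s. Sum: 0.005682792 + 0.005602 = 0.011284792 rad/s. 1 rpm = 0.10471976 rad/s, so 0.011284792 rad/s = 0.011284792 / 0.10471976 = 0.10776183 rpm ≈ 0.1078 rpm (4 s.f.).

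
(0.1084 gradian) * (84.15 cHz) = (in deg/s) 1 gradian = 0.015707963 rad, so 0.1084 gradian = 0.1084 * 0.015707963 = 0.0017027432 rad. 1 cHz = 0.01 Hz, so 84.15 cHz = 84.15 * 0.01 = 0.8415 Hz. Combine: 0.0017027432 rad * 0.8415 Hz = 0.0014328584 rad/s. 1 deg/s = 0.017453293 rad/s, so 0.0014328584 rad/s = 0.0014328584 / 0.017453293 = 0.08209674 deg/s ≈ 0.0821 deg/s (4 s.f.). Final answer: 0.0821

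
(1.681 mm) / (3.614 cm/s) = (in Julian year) 1 mm = 0.001 m, so 1.681 mm = 1.681 * 0.001 = 0.001681 m. 1 cm/s = 0.01 m/s, so 3.614 cm/s = 3.614 * 0.01 = 0.03614 m/s. Combine: 0.001681 m / 0.03614 m/s = 0.046513558 s. 1 Julian year = 31557600 s, so 0.046513558 s = 0.046513558 / 31557600 = 1.4739257e-09 Julian year ≈ 1.474e-09 Julian year (4 s.f.). Final answer: 1.474e-09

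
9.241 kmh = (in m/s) 2.567. Check: 1 kmh = 0.27777778 m/s, so 9.241 kmh = 9.241 * 0.27777778 = 2.5669444 m/s. Result: 2.5669444 m/s ≈ 2.567 m/s (4 s.f.).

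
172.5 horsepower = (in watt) 1 horsepower = 745.69987 W, so 172.5 horsepower = 172.5 * 745.69987 = 128633.23 W. 128633.23 W = 128633.23 watt ≈ 1.286e+05 watt (4 s.f.). Final answer: 1.286e+05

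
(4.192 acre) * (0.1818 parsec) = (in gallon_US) 2.514e+22. Check: 1 acre = 4046.8564 m^2, so 4.192 acre = 4.192 * 4046.8564 = 16964.422 m^2. 1 parsec = 3.0856776e+16 m, so 0.1818 parsec = 0.1818 * 3.0856776e+16 = 5.6097618e+15 m. Combine: 16964.422 m^2 * 5.6097618e+15 m = 9.5166368e+19 m^3. 1 gallon_US = 0.0037854118 m^3, so 9.5166368e+19 m^3 = 9.5166368e+19 / 0.0037854118 = 2.5140295e+22 gallon_US ≈ 2.514e+22 gallon_US (4 s.f.).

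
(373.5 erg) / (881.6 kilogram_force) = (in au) 1 erg = 1e-07 J, so 373.5 erg = 373.5 * 1e-07 = 3.735e-05 J. 1 kilogram_force = 9.80665 N, so 881.6 kilogram_force = 881.6 * 9.80665 = 8645.5426 N. Combine: 3.735e-05 J / 8645.5426 N = 4.3201453e-09 m. 1 au = 1.4959787e+11 m, so 4.3201453e-09 m = 4.3201453e-09 / 1.4959787e+11 = 2.8878387e-20 au ≈ 2.888e-20 au (4 s.f.). Final answer: 2.888e-20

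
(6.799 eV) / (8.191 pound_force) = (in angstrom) 2.99e-10. Check: 1 eV = 1.6021766e-19 J, so 6.799 eV = 6.799 * 1.6021766e-19 = 1.0893199e-18 J. 1 pound_force = 4.4482216 N, so 8.191 pound_force = 8.191 * 4.4482216 = 36.435383 N. Combine: 1.0893199e-18 J / 36.435383 N = 2.9897309e-20 m. 1 angstrom = 1e-10 m, so 2.9897309e-20 m = 2.9897309e-20 / 1e-10 = 2.9897309e-10 angstrom ≈ 2.99e-10 angstrom (4 s.f.).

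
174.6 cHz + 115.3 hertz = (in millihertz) 1 cHz = 0.01 Hz, so 174.6 cHz = 174.6 * 0.01 = 1.746 Hz. 115.3 hertz = 115.3 Hz. Sum: 1.746 + 115.3 = 117.046 Hz. 1 millihertz = 0.001 Hz, so 117.046 Hz = 117.046 / 0.001 = 117046 millihertz ≈ 1.17e+05 millihertz (4 s.f.). Final answer: 1.17e+05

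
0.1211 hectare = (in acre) 1 hectare = 10000 m^2, so 0.1211 hectare = 0.1211 * 10000 = 1211 m^2. 1 acre = 4046.8564 m^2, so 1211 m^2 = 1211 / 4046.8564 = 0.29924462 acre ≈ 0.2992 acre (4 s.f.). Final answer: 0.2992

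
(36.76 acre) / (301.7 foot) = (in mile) 1.005. Check: 1 acre = 4046.8564 m^2, so 36.76 acre = 36.76 * 4046.8564 = 148762.44 m^2. 1 foot = 0.3048 m, so 301.7 foot = 301.7 * 0.3048 = 91.95816 m. Combine: 148762.44 m^2 / 91.95816 m = 1617.7188 m. 1 mile = 1609.344 m, so 1617.7188 m = 1617.7188 / 1609.344 = 1.0052038 mile ≈ 1.005 mile (4 s.f.).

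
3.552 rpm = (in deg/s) 1 rpm = 0.10471976 rad/s, so 3.552 rpm = 3.552 * 0.10471976 = 0.37196457 rad/s. 1 deg/s = 0.017453293 rad/s, so 0.37196457 rad/s = 0.37196457 / 0.017453293 = 21.312 deg/s ≈ 21.31 deg/s (4 s.f.). Final answer: 21.31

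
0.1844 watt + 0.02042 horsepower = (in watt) 0.1844 watt = 0.1844 W. 1 horsepower = 745.69987 W, so 0.02042 horsepower = 0.02042 * 745.69987 = 15.227191 W. Sum: 0.1844 + 15.227191 = 15.411591 W. 15.411591 W = 15.411591 watt ≈ 15.41 watt (4 s.f.). Final answer: 15.41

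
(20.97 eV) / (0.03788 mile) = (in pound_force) 1.239e-20. Check: 1 eV = 1.6021766e-19 J, so 20.97 eV = 20.97 * 1.6021766e-19 = 3.3597644e-18 J. 1 mile = 1609.344 m, so 0.03788 mile = 0.03788 * 1609.344 = 60.961951 m. Combine: 3.3597644e-18 J / 60.961951 m = 5.5112482e-20 N. 1 pound_force = 4.4482216 N, so 5.5112482e-20 N = 5.5112482e-20 / 4.4482216 = 1.2389779e-20 pound_force ≈ 1.239e-20 pound_force (4 s.f.).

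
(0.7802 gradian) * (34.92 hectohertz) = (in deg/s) 2452. Check: 1 gradian = 0.015707963 rad, so 0.7802 gradian = 0.7802 * 0.015707963 = 0.012255353 rad. 1 hectohertz = 100 Hz, so 34.92 hectohertz = 34.92 * 100 = 3492 Hz. Combine: 0.012255353 rad * 3492 Hz = 42.795692 rad/s. 1 deg/s = 0.017453293 rad/s, so 42.795692 rad/s = 42.795692 / 0.017453293 = 2452.0126 deg/s ≈ 2452 deg/s (4 s.f.).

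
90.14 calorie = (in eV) 1 calorie = 4.184 J, so 90.14 calorie = 90.14 * 4.184 = 377.14576 J. 1 eV = 1.6021766e-19 J, so 377.14576 J = 377.14576 / 1.6021766e-19 = 2.3539587e+21 eV ≈ 2.354e+21 eV (4 s.f.). Final answer: 2.354e+21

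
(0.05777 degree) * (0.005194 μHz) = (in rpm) 5.001e-11. Check: 1 degree = 0.017453293 rad, so 0.05777 degree = 0.05777 * 0.017453293 = 0.0010082767 rad. 1 μHz = 1e-06 Hz, so 0.005194 μHz = 0.005194 * 1e-06 = 5.194e-09 Hz. Combine: 0.0010082767 rad * 5.194e-09 Hz = 5.2369892e-12 rad/s. 1 rpm = 0.10471976 rad/s, so 5.2369892e-12 rad/s = 5.2369892e-12 / 0.10471976 = 5.0009563e-11 rpm ≈ 5.001e-11 rpm (4 s.f.).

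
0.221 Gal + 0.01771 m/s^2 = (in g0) 1 Gal = 0.01 m/s^2, so 0.221 Gal = 0.221 * 0.01 = 0.00221 m/s^2. 0.01771 m/s^2 is already in m/s^2. Sum: 0.00221 + 0.01771 = 0.01992 m/s^2. 1 g0 = 9.80665 m/s^2, so 0.01992 m/s^2 = 0.01992 / 9.80665 = 0.0020312747 g0 ≈ 0.002031 g0 (4 s.f.). Final answer: 0.002031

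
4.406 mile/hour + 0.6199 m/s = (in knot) 5.034. Check: 1 mile/hour = 0.44704 m/s, so 4.406 mile/hour = 4.406 * 0.44704 = 1.9696582 m/s. 0.6199 m/s is already in m/s. Sum: 1.9696582 + 0.6199 = 2.5895582 m/s. 1 knot = 0.51444444 m/s, so 2.5895582 m/s = 2.5895582 / 0.51444444 = 5.0336985 knot ≈ 5.034 knot (4 s.f.).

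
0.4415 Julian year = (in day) 1 Julian year = 31557600 s, so 0.4415 Julian year = 0.4415 * 31557600 = 13932680 s. 1 day = 86400 s, so 13932680 s = 13932680 / 86400 = 161.25788 day ≈ 161.3 day (4 s.f.). Final answer: 161.3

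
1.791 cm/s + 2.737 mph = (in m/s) 1.241. Check: 1 cm/s = 0.01 m/s, so 1.791 cm/s = 1.791 * 0.01 = 0.01791 m/s. 1 mph = 0.44704 m/s, so 2.737 mph = 2.737 * 0.44704 = 1.2235485 m/s. Sum: 0.01791 + 1.2235485 = 1.2414585 m/s. Result: 1.2414585 m/s ≈ 1.241 m/s (4 s.f.).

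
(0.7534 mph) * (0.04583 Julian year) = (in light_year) 5.149e-11. Check: 1 mph = 0.44704 m/s, so 0.7534 mph = 0.7534 * 0.44704 = 0.33679994 m/s. 1 Julian year = 31557600 s, so 0.04583 Julian year = 0.04583 * 31557600 = 1446284.8 s. Combine: 0.33679994 m/s * 1446284.8 s = 487108.63 m. 1 light_year = 9.4607305e+15 m, so 487108.63 m = 487108.63 / 9.4607305e+15 = 5.1487423e-11 light_year ≈ 5.149e-11 light_year (4 s.f.).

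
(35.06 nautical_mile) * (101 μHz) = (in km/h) 23.61. Check: 1 nautical_mile = 1852 m, so 35.06 nautical_mile = 35.06 * 1852 = 64931.12 m. 1 μHz = 1e-06 Hz, so 101 μHz = 101 * 1e-06 = 0.000101 Hz. Combine: 64931.12 m * 0.000101 Hz = 6.5580431 m/s. 1 km/h = 0.27777778 m/s, so 6.5580431 m/s = 6.5580431 / 0.27777778 = 23.608955 km/h ≈ 23.61 km/h (4 s.f.).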